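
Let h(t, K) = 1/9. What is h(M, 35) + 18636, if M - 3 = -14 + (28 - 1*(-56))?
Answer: 167725/9 ≈ 18636.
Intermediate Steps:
M = 73 (M = 3 + (-14 + (28 - 1*(-56))) = 3 + (-14 + (28 + 56)) = 3 + (-14 + 84) = 3 + 70 = 73)
h(t, K) = 1/9
h(M, 35) + 18636 = 1/9 + 18636 = 167725/9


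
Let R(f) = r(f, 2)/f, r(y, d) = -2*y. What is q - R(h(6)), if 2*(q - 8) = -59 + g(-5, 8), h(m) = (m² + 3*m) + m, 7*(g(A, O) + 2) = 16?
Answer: -271/14 ≈ -19.357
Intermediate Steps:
g(A, O) = 2/7 (g(A, O) = -2 + (⅐)*16 = -2 + 16/7 = 2/7)
h(m) = m² + 4*m
q = -299/14 (q = 8 + (-59 + 2/7)/2 = 8 + (½)*(-411/7) = 8 - 411/14 = -299/14 ≈ -21.357)
R(f) = -2 (R(f) = (-2*f)/f = -2)
q - R(h(6)) = -299/14 - 1*(-2) = -299/14 + 2 = -271/14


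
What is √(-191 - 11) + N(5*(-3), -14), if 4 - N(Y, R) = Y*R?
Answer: -206 + I*√202 ≈ -206.0 + 14.213*I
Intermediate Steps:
N(Y, R) = 4 - R*Y (N(Y, R) = 4 - Y*R = 4 - R*Y)
√(-191 - 11) + N(5*(-3), -14) = √(-191 - 11) + (4 - 1*(-14)*5*(-3)) = √(-202) + (4 - 1*(-14)*(-15)) = I*√202 + (4 - 210) = I*√202 - 206 = -206 + I*√202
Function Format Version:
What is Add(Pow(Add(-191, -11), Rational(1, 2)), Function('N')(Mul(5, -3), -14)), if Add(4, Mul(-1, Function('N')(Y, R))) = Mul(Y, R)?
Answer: Add(-206, Mul(I, Pow(202, Rational(1, 2)))) ≈ Add(-206.00, Mul(14.213, I))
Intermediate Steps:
Function('N')(Y, R) = Add(4, Mul(-1, R, Y)) (Function('N')(Y, R) = Add(4, Mul(-1, Mul(Y, R))) = Add(4, Mul(-1, Mul(R, Y))) = Add(4, Mul(-1, R, Y)))
Add(Pow(Add(-191, -11), Rational(1, 2)), Function('N')(Mul(5, -3), -14)) = Add(Pow(Add(-191, -11), Rational(1, 2)), Add(4, Mul(-1, -14, Mul(5, -3)))) = Add(Pow(-202, Rational(1, 2)), Add(4, Mul(-1, -14, -15))) = Add(Mul(I, Pow(202, Rational(1, 2))), Add(4, -210)) = Add(Mul(I, Pow(202, Rational(1, 2))), -206) = Add(-206, Mul(I, Pow(202, Rational(1, 2))))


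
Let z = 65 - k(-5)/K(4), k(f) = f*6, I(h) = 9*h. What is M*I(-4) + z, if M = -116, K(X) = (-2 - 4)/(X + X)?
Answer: 4201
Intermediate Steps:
K(X) = -3/X (K(X) = -6*1/(2*X) = -3/X)
k(f) = 6*f
z = 25 (z = 65 - 6*(-5)/((-3/4)) = 65 - (-30)/((-3*¼)) = 65 - (-30)/(-¾) = 65 - (-30)*(-4)/3 = 65 - 1*40 = 65 - 40 = 25)
M*I(-4) + z = -1044*(-4) + 25 = -116*(-36) + 25 = 4176 + 25 = 4201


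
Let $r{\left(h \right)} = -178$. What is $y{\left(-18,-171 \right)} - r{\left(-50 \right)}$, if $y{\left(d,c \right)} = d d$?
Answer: $502$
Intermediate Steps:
$y{\left(d,c \right)} = d^{2}$
$y{\left(-18,-171 \right)} - r{\left(-50 \right)} = \left(-18\right)^{2} - -178 = 324 + 178 = 502$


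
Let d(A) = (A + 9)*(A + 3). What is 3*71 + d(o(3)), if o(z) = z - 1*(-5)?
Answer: 400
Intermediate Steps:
o(z) = 5 + z (o(z) = z + 5 = 5 + z)
d(A) = (3 + A)*(9 + A) (d(A) = (9 + A)*(3 + A) = (3 + A)*(9 + A))
3*71 + d(o(3)) = 3*71 + (27 + (5 + 3)**2 + 12*(5 + 3)) = 213 + (27 + 8**2 + 12*8) = 213 + (27 + 64 + 96) = 213 + 187 = 400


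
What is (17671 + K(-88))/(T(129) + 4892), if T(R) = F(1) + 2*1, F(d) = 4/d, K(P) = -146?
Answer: 17525/4898 ≈ 3.5780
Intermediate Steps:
T(R) = 6 (T(R) = 4/1 + 2*1 = 4*1 + 2 = 4 + 2 = 6)
(17671 + K(-88))/(T(129) + 4892) = (17671 - 146)/(6 + 4892) = 17525/4898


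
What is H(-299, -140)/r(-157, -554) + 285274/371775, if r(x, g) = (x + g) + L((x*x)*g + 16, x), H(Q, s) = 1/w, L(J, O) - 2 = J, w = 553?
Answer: 2154360767868983/2807607684586425 ≈ 0.76733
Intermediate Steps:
L(J, O) = 2 + J
H(Q, s) = 1/553
r(x, g) = 18 + g + x + g*x² (r(x, g) = (x + g) + (2 + ((x*x)*g + 16)) = (g + x) + (2 + (x²*g + 16)) = (g + x) + (2 + (g*x² + 16)) = (g + x) + (2 + (16 + g*x²)) = (g + x) + (18 + g*x²) = 18 + g + x + g*x²)
H(-299, -140)/r(-157, -554) + 285274/371775 = 1/(553*(18 - 554 - 157 - 554*(-157)²)) + 285274/371775 = 1/(553*(18 - 554 - 157 - 554*24649)) + 285274*(1/371775) = 1/(553*(18 - 554 - 157 - 13655546)) + 285274/371775 = (1/553)/(-13656239) + 285274/371775 = (1/553)*(-1/13656239) + 285274/371775 = -1/7551900167 + 285274/371775 = 2154360767868983/2807607684586425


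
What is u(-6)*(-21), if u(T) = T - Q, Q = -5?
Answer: 21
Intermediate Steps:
u(T) = 5 + T (u(T) = T - 1*(-5) = T + 5 = 5 + T)
u(-6)*(-21) = (5 - 6)*(-21) = -1*(-21) = 21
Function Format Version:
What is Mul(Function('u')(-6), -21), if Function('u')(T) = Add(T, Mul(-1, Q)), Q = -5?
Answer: 21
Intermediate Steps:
Function('u')(T) = Add(5, T) (Function('u')(T) = Add(T, Mul(-1, -5)) = Add(T, 5) = Add(5, T))
Mul(Function('u')(-6), -21) = Mul(Add(5, -6), -21) = Mul(-1, -21) = 21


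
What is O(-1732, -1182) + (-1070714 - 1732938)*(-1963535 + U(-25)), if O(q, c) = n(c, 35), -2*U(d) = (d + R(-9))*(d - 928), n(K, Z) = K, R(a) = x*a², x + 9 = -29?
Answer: 9650491200972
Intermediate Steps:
x = -38 (x = -9 - 29 = -38)
R(a) = -38*a²
U(d) = -(-3078 + d)*(-928 + d)/2 (U(d) = -(d - 38*(-9)²)*(d - 928)/2 = -(d - 38*81)*(-928 + d)/2 = -(d - 3078)*(-928 + d)/2 = -(-3078 + d)*(-928 + d)/2)
O(q, c) = c
O(-1732, -1182) + (-1070714 - 1732938)*(-1963535 + U(-25)) = -1182 + (-1070714 - 1732938)*(-1963535 + (-1428192 + 2003*(-25) - ½*(-25)²)) = -1182 - 2803652*(-1963535 + (-1428192 - 50075 - ½*625)) = -1182 - 2803652*(-1963535 + (-1428192 - 50075 - 625/2)) = -1182 - 2803652*(-1963535 - 2957159/2) = -1182 - 2803652*(-6884229/2) = -1182 + 9650491202154 = 9650491200972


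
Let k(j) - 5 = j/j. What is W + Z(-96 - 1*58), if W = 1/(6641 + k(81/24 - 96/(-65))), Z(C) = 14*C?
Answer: -14330931/6647 ≈ -2156.0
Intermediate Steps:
k(j) = 6 (k(j) = 5 + j/j = 5 + 1 = 6)
W = 1/6647 (W = 1/(6641 + 6) = 1/6647 ≈ 0.00015044)
W + Z(-96 - 1*58) = 1/6647 + 14*(-96 - 1*58) = 1/6647 + 14*(-96 - 58) = 1/6647 + 14*(-154) = 1/6647 - 2156 = -14330931/6647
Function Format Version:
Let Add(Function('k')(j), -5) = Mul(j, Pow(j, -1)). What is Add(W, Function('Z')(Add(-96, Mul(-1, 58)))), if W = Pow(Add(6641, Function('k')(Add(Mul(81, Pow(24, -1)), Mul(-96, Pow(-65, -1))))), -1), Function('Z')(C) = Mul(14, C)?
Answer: Rational(-14330931, 6647) ≈ -2156.0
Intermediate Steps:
Function('k')(j) = 6 (Function('k')(j) = Add(5, Mul(j, Pow(j, -1))) = Add(5, 1) = 6)
W = Rational(1, 6647) (W = Pow(Add(6641, 6), -1) = Pow(6647, -1) = Rational(1, 6647) ≈ 0.00015044)
Add(W, Function('Z')(Add(-96, Mul(-1, 58)))) = Add(Rational(1, 6647), Mul(14, Add(-96, Mul(-1, 58)))) = Add(Rational(1, 6647), Mul(14, Add(-96, -58))) = Add(Rational(1, 6647), Mul(14, -154)) = Add(Rational(1, 6647), -2156) = Rational(-14330931, 6647)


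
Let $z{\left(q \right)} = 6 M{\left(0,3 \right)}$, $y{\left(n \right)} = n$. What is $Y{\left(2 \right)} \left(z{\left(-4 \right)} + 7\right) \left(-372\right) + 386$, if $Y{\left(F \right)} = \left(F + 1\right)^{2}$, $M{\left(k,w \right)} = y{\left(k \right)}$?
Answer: $-23050$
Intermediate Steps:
$M{\left(k,w \right)} = k$
$z{\left(q \right)} = 0$ ($z{\left(q \right)} = 6 \cdot 0 = 0$)
$Y{\left(F \right)} = \left(1 + F\right)^{2}$
$Y{\left(2 \right)} \left(z{\left(-4 \right)} + 7\right) \left(-372\right) + 386 = \left(1 + 2\right)^{2} \left(0 + 7\right) \left(-372\right) + 386 = 3^{2} \cdot 7 \left(-372\right) + 386 = 9 \cdot 7 \left(-372\right) + 386 = 63 \left(-372\right) + 386 = -23436 + 386 = -23050$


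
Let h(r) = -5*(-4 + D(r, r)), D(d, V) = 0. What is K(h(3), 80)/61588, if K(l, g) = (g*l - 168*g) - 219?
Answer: -12059/61588 ≈ -0.19580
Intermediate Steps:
h(r) = 20 (h(r) = -5*(-4 + 0) = -5*(-4) = 20)
K(l, g) = -219 - 168*g + g*l (K(l, g) = (-168*g + g*l) - 219 = -219 - 168*g + g*l)
K(h(3), 80)/61588 = (-219 - 168*80 + 80*20)/61588 = (-219 - 13440 + 1600)*(1/61588) = -12059*1/61588 = -12059/61588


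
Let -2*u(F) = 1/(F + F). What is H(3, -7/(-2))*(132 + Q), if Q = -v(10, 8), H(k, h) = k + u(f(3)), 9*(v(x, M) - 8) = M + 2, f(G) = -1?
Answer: 7189/18 ≈ 399.39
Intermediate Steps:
u(F) = -1/(4*F) (u(F) = -1/(2*(F + F)) = -1/(2*F)/2 = -1/(4*F))
v(x, M) = 74/9 + M/9 (v(x, M) = 8 + (M + 2)/9 = 8 + (2 + M)/9 = 8 + (2/9 + M/9) = 74/9 + M/9)
H(k, h) = ¼ + k (H(k, h) = k - ¼/(-1) = k - ¼*(-1) = k + ¼ = ¼ + k)
Q = -82/9 (Q = -(74/9 + (⅑)*8) = -(74/9 + 8/9) = -1*82/9 = -82/9 ≈ -9.1111)
H(3, -7/(-2))*(132 + Q) = (¼ + 3)*(132 - 82/9) = (13/4)*(1106/9) = 7189/18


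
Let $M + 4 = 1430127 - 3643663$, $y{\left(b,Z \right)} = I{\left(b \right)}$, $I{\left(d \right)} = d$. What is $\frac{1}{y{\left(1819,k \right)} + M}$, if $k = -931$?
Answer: $- \frac{1}{2211721} \approx -4.5214 \cdot 10^{-7}$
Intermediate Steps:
$y{\left(b,Z \right)} = b$
$M = -2213540$ ($M = -4 + \left(1430127 - 3643663\right) = -4 - 2213536 = -2213540$)
$\frac{1}{y{\left(1819,k \right)} + M} = \frac{1}{1819 - 2213540} = \frac{1}{-2211721} = - \frac{1}{2211721}$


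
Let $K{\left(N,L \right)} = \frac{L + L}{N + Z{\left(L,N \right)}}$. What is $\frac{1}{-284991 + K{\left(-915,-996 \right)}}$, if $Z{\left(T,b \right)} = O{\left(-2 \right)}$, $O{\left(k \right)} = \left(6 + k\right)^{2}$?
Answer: $- \frac{899}{256204917} \approx -3.5089 \cdot 10^{-6}$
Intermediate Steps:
$Z{\left(T,b \right)} = 16$ ($Z{\left(T,b \right)} = \left(6 - 2\right)^{2} = 4^{2} = 16$)
$K{\left(N,L \right)} = \frac{2 L}{16 + N}$ ($K{\left(N,L \right)} = \frac{L + L}{N + 16} = \frac{2 L}{16 + N}$)
$\frac{1}{-284991 + K{\left(-915,-996 \right)}} = \frac{1}{-284991 + 2 \left(-996\right) \frac{1}{16 - 915}} = \frac{1}{-284991 + 2 \left(-996\right) \frac{1}{-899}} = \frac{1}{-284991 + 2 \left(-996\right) \left(- \frac{1}{899}\right)} = \frac{1}{-284991 + \frac{1992}{899}} = \frac{1}{- \frac{256204917}{899}} = - \frac{899}{256204917}$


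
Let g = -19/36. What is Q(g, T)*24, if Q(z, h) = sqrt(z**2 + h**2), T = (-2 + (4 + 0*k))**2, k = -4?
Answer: 34*sqrt(73)/3 ≈ 96.832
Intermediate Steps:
T = 4 (T = (-2 + (4 + 0*(-4)))**2 = (-2 + (4 + 0))**2 = (-2 + 4)**2 = 2**2 = 4)
g = -19/36 (g = -19*1/36 = -19/36 ≈ -0.52778)
Q(z, h) = sqrt(h**2 + z**2)
Q(g, T)*24 = sqrt(4**2 + (-19/36)**2)*24 = sqrt(16 + 361/1296)*24 = sqrt(21097/1296)*24 = (17*sqrt(73)/36)*24 = 34*sqrt(73)/3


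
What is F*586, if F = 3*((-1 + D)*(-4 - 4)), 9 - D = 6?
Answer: -28128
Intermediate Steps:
D = 3 (D = 9 - 1*6 = 9 - 6 = 3)
F = -48 (F = 3*((-1 + 3)*(-4 - 4)) = 3*(2*(-8)) = 3*(-16) = -48)
F*586 = -48*586 = -28128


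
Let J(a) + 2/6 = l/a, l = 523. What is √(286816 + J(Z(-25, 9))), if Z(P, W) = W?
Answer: 2*√645466/3 ≈ 535.61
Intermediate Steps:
J(a) = -⅓ + 523/a
√(286816 + J(Z(-25, 9))) = √(286816 + (⅓)*(1569 - 1*9)/9) = √(286816 + (⅓)*(⅑)*(1569 - 9)) = √(286816 + (⅓)*(⅑)*1560) = √(286816 + 520/9) = √(2581864/9) = 2*√645466/3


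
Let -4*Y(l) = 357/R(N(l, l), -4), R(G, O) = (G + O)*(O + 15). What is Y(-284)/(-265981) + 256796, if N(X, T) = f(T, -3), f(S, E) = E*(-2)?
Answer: 6010651405445/23406328 ≈ 2.5680e+5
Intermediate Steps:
f(S, E) = -2*E
N(X, T) = 6 (N(X, T) = -2*(-3) = 6)
R(G, O) = (15 + O)*(G + O) (R(G, O) = (G + O)*(15 + O) = (15 + O)*(G + O))
Y(l) = -357/88 (Y(l) = -357/(4*((-4)² + 15*6 + 15*(-4) + 6*(-4))) = -357/(4*(16 + 90 - 60 - 24)) = -357/(4*22) = -¼*357/22 = -357/88)
Y(-284)/(-265981) + 256796 = -357/88/(-265981) + 256796 = -357/88*(-1/265981) + 256796 = 357/23406328 + 256796 = 6010651405445/23406328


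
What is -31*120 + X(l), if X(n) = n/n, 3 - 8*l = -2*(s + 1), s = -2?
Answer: -3719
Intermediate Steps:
l = 1/8 (l = 3/8 - (-1)*(-2 + 1)/4 = 3/8 - (-1)*(-1)/4 = 3/8 - 1/8*2 = 3/8 - 1/4 = 1/8 ≈ 0.12500)
X(n) = 1
-31*120 + X(l) = -31*120 + 1 = -3720 + 1 = -3719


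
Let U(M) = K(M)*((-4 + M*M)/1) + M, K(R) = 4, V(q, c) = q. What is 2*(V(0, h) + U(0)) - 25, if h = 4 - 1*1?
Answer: -57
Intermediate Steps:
h = 3 (h = 4 - 1 = 3)
U(M) = -16 + M + 4*M² (U(M) = 4*((-4 + M*M)/1) + M = 4*((-4 + M²)*1) + M = 4*(-4 + M²) + M = (-16 + 4*M²) + M = -16 + M + 4*M²)
2*(V(0, h) + U(0)) - 25 = 2*(0 + (-16 + 0 + 4*0²)) - 25 = 2*(0 + (-16 + 0 + 4*0)) - 25 = 2*(0 + (-16 + 0 + 0)) - 25 = 2*(0 - 16) - 25 = 2*(-16) - 25 = -32 - 25 = -57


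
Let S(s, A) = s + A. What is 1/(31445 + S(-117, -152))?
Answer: 1/31176 ≈ 3.2076e-5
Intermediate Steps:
S(s, A) = A + s
1/(31445 + S(-117, -152)) = 1/(31445 + (-152 - 117)) = 1/(31445 - 269) = 1/31176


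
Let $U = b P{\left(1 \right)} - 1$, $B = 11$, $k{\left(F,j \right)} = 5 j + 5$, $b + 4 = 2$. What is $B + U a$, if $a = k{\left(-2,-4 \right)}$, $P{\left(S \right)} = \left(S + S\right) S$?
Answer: $86$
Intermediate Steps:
$b = -2$ ($b = -4 + 2 = -2$)
$k{\left(F,j \right)} = 5 + 5 j$
$P{\left(S \right)} = 2 S^{2}$ ($P{\left(S \right)} = 2 S S = 2 S^{2}$)
$U = -5$ ($U = - 2 \cdot 2 \cdot 1^{2} - 1 = - 2 \cdot 2 \cdot 1 - 1 = \left(-2\right) 2 - 1 = -4 - 1 = -5$)
$a = -15$ ($a = 5 + 5 \left(-4\right) = 5 - 20 = -15$)
$B + U a = 11 - -75 = 11 + 75 = 86$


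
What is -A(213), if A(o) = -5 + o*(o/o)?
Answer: -208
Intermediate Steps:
A(o) = -5 + o (A(o) = -5 + o*1 = -5 + o)
-A(213) = -(-5 + 213) = -1*208 = -208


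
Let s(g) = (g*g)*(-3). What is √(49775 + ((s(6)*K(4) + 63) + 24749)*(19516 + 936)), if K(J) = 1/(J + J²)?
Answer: √12684858955/5 ≈ 22525.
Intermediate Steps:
s(g) = -3*g² (s(g) = g²*(-3) = -3*g²)
√(49775 + ((s(6)*K(4) + 63) + 24749)*(19516 + 936)) = √(49775 + (((-3*6²)*(1/(4*(1 + 4))) + 63) + 24749)*(19516 + 936)) = √(49775 + (((-3*36)*((¼)/5) + 63) + 24749)*20452) = √(49775 + ((-27/5 + 63) + 24749)*20452) = √(49775 + (288/5 + 24749)*20452) = √(49775 + (124033/5)*20452) = √(49775 + 2536722916/5) = √(2536971791/5) = √12684858955/5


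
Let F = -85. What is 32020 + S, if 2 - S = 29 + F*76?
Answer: 38453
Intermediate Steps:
S = 6433 (S = 2 - (29 - 85*76) = 2 - (29 - 6460) = 2 - 1*(-6431) = 2 + 6431 = 6433)
32020 + S = 32020 + 6433 = 38453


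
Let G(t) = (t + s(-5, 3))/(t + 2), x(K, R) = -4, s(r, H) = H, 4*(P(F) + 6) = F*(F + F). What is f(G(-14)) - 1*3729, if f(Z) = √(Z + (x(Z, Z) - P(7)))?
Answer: -3729 + I*√777/6 ≈ -3729.0 + 4.6458*I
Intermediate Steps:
P(F) = -6 + F²/2 (P(F) = -6 + (F*(F + F))/4 = -6 + (F*(2*F))/4 = -6 + (2*F²)/4 = -6 + F²/2)
G(t) = (3 + t)/(2 + t) (G(t) = (t + 3)/(t + 2) = (3 + t)/(2 + t))
f(Z) = √(-45/2 + Z) (f(Z) = √(Z + (-4 - (-6 + (½)*7²))) = √(Z + (-4 - (-6 + (½)*49))) = √(Z + (-4 - (-6 + 49/2))) = √(Z + (-4 - 1*37/2)) = √(Z + (-4 - 37/2)) = √(Z - 45/2) = √(-45/2 + Z))
f(G(-14)) - 1*3729 = √(-90 + 4*((3 - 14)/(2 - 14)))/2 - 1*3729 = √(-90 + 4*(-11/(-12)))/2 - 3729 = √(-90 + 4*(-1/12*(-11)))/2 - 3729 = √(-90 + 4*(11/12))/2 - 3729 = √(-90 + 11/3)/2 - 3729 = √(-259/3)/2 - 3729 = (I*√777/3)/2 - 3729 = I*√777/6 - 3729 = -3729 + I*√777/6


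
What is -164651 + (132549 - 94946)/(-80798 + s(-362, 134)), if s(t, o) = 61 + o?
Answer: -13271402156/80603 ≈ -1.6465e+5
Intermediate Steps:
-164651 + (132549 - 94946)/(-80798 + s(-362, 134)) = -164651 + (132549 - 94946)/(-80798 + (61 + 134)) = -164651 + 37603/(-80798 + 195) = -164651 + 37603/(-80603) = -164651 + 37603*(-1/80603) = -164651 - 37603/80603 = -13271402156/80603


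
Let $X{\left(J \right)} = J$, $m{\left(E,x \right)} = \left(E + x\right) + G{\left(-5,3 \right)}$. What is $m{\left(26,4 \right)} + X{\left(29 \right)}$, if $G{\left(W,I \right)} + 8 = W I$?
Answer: $36$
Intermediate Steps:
$G{\left(W,I \right)} = -8 + I W$ ($G{\left(W,I \right)} = -8 + W I = -8 + I W$)
$m{\left(E,x \right)} = -23 + E + x$ ($m{\left(E,x \right)} = \left(E + x\right) + \left(-8 + 3 \left(-5\right)\right) = \left(E + x\right) - 23 = -23 + E + x$)
$m{\left(26,4 \right)} + X{\left(29 \right)} = \left(-23 + 26 + 4\right) + 29 = 7 + 29 = 36$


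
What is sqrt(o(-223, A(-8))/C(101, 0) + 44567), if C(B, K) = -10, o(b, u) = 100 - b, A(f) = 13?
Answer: 3*sqrt(494830)/10 ≈ 211.03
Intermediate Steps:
sqrt(o(-223, A(-8))/C(101, 0) + 44567) = sqrt((100 - 1*(-223))/(-10) + 44567) = sqrt((100 + 223)*(-1/10) + 44567) = sqrt(323*(-1/10) + 44567) = sqrt(-323/10 + 44567) = sqrt(445347/10) = 3*sqrt(494830)/10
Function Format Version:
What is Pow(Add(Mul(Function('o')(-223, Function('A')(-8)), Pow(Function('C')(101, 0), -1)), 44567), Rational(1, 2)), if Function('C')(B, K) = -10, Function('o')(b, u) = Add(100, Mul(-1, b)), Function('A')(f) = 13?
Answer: Mul(Rational(3, 10), Pow(494830, Rational(1, 2))) ≈ 211.03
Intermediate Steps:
Pow(Add(Mul(Function('o')(-223, Function('A')(-8)), Pow(Function('C')(101, 0), -1)), 44567), Rational(1, 2)) = Pow(Add(Mul(Add(100, Mul(-1, -223)), Pow(-10, -1)), 44567), Rational(1, 2)) = Pow(Add(Mul(Add(100, 223), Rational(-1, 10)), 44567), Rational(1, 2)) = Pow(Add(Mul(323, Rational(-1, 10)), 44567), Rational(1, 2)) = Pow(Add(Rational(-323, 10), 44567), Rational(1, 2)) = Pow(Rational(445347, 10), Rational(1, 2)) = Mul(Rational(3, 10), Pow(494830, Rational(1, 2)))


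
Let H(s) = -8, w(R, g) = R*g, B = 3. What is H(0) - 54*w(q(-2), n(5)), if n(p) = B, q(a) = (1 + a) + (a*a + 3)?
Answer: -980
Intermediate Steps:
q(a) = 4 + a + a² (q(a) = (1 + a) + (a² + 3) = (1 + a) + (3 + a²) = 4 + a + a²)
n(p) = 3
H(0) - 54*w(q(-2), n(5)) = -8 - 54*(4 - 2 + (-2)²)*3 = -8 - 54*(4 - 2 + 4)*3 = -8 - 324*3 = -8 - 54*18 = -8 - 972 = -980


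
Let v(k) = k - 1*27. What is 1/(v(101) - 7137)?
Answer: -1/7063 ≈ -0.00014158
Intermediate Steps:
v(k) = -27 + k (v(k) = k - 27 = -27 + k)
1/(v(101) - 7137) = 1/((-27 + 101) - 7137) = 1/(74 - 7137) = 1/(-7063) = -1/7063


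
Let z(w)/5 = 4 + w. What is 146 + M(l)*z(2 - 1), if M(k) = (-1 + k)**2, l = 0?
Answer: 171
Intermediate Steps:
z(w) = 20 + 5*w (z(w) = 5*(4 + w) = 20 + 5*w)
146 + M(l)*z(2 - 1) = 146 + (-1 + 0)**2*(20 + 5*(2 - 1)) = 146 + (-1)**2*(20 + 5*1) = 146 + 1*(20 + 5) = 146 + 1*25 = 146 + 25 = 171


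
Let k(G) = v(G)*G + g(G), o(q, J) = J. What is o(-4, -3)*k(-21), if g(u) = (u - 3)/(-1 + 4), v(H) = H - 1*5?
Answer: -1614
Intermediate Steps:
v(H) = -5 + H (v(H) = H - 5 = -5 + H)
g(u) = -1 + u/3 (g(u) = (-3 + u)/3 = (-3 + u)*(⅓) = -1 + u/3)
k(G) = -1 + G/3 + G*(-5 + G) (k(G) = (-5 + G)*G + (-1 + G/3) = G*(-5 + G) + (-1 + G/3) = -1 + G/3 + G*(-5 + G))
o(-4, -3)*k(-21) = -3*(-1 + (-21)² - 14/3*(-21)) = -3*(-1 + 441 + 98) = -3*538 = -1614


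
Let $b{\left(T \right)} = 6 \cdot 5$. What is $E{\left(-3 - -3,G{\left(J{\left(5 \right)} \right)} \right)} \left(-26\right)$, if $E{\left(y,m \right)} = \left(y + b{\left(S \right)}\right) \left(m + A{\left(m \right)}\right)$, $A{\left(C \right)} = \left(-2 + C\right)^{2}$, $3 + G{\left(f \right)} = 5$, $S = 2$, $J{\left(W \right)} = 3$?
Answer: $-1560$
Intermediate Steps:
$G{\left(f \right)} = 2$ ($G{\left(f \right)} = -3 + 5 = 2$)
$b{\left(T \right)} = 30$
$E{\left(y,m \right)} = \left(30 + y\right) \left(m + \left(-2 + m\right)^{2}\right)$ ($E{\left(y,m \right)} = \left(y + 30\right) \left(m + \left(-2 + m\right)^{2}\right) = \left(30 + y\right) \left(m + \left(-2 + m\right)^{2}\right)$)
$E{\left(-3 - -3,G{\left(J{\left(5 \right)} \right)} \right)} \left(-26\right) = \left(30 \cdot 2 + 30 \left(-2 + 2\right)^{2} + 2 \left(-3 - -3\right) + \left(-3 - -3\right) \left(-2 + 2\right)^{2}\right) \left(-26\right) = \left(60 + 30 \cdot 0^{2} + 2 \left(-3 + 3\right) + \left(-3 + 3\right) 0^{2}\right) \left(-26\right) = \left(60 + 30 \cdot 0 + 2 \cdot 0 + 0 \cdot 0\right) \left(-26\right) = \left(60 + 0 + 0 + 0\right) \left(-26\right) = 60 \left(-26\right) = -1560$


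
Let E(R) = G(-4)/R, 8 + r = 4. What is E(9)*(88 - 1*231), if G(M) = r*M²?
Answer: 9152/9 ≈ 1016.9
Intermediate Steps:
r = -4 (r = -8 + 4 = -4)
G(M) = -4*M²
E(R) = -64/R (E(R) = (-4*(-4)²)/R = (-4*16)/R = -64/R)
E(9)*(88 - 1*231) = (-64/9)*(88 - 1*231) = (-64*⅑)*(88 - 231) = -64/9*(-143) = 9152/9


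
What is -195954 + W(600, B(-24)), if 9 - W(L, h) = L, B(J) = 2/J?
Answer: -196545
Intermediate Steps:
W(L, h) = 9 - L
-195954 + W(600, B(-24)) = -195954 + (9 - 1*600) = -195954 + (9 - 600) = -195954 - 591 = -196545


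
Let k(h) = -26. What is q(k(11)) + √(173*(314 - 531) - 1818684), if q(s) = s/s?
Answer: 1 + 5*I*√74249 ≈ 1.0 + 1362.4*I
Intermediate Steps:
q(s) = 1
q(k(11)) + √(173*(314 - 531) - 1818684) = 1 + √(173*(314 - 531) - 1818684) = 1 + √(173*(-217) - 1818684) = 1 + √(-37541 - 1818684) = 1 + √(-1856225) = 1 + 5*I*√74249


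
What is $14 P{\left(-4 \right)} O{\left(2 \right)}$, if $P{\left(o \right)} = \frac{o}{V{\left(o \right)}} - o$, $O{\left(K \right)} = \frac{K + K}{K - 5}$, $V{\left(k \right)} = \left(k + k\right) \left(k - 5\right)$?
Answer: $- \frac{1988}{27} \approx -73.63$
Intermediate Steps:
$V{\left(k \right)} = 2 k \left(-5 + k\right)$
$O{\left(K \right)} = \frac{2 K}{-5 + K}$
$P{\left(o \right)} = \frac{1}{2 \left(-5 + o\right)} - o$ ($P{\left(o \right)} = \frac{o}{2 o \left(-5 + o\right)} - o = o \frac{1}{2 o \left(-5 + o\right)} - o = \frac{1}{2 \left(-5 + o\right)} - o$)
$14 P{\left(-4 \right)} O{\left(2 \right)} = 14 \frac{\frac{1}{2} - - 4 \left(-5 - 4\right)}{-5 - 4} \cdot 2 \cdot 2 \frac{1}{-5 + 2} = 14 \frac{\frac{1}{2} - \left(-4\right) \left(-9\right)}{-9} \cdot 2 \cdot 2 \frac{1}{-3} = 14 \left(- \frac{\frac{1}{2} - 36}{9}\right) 2 \cdot 2 \left(- \frac{1}{3}\right) = 14 \left(\left(- \frac{1}{9}\right) \left(- \frac{71}{2}\right)\right) \left(- \frac{4}{3}\right) = 14 \cdot \frac{71}{18} \left(- \frac{4}{3}\right) = \frac{497}{9} \left(- \frac{4}{3}\right) = - \frac{1988}{27}$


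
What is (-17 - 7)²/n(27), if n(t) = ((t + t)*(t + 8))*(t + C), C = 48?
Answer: 32/7875 ≈ 0.0040635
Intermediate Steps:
n(t) = 2*t*(8 + t)*(48 + t) (n(t) = ((t + t)*(t + 8))*(t + 48) = ((2*t)*(8 + t))*(48 + t) = (2*t*(8 + t))*(48 + t) = 2*t*(8 + t)*(48 + t))
(-17 - 7)²/n(27) = (-17 - 7)²/((2*27*(384 + 27² + 56*27))) = (-24)²/((2*27*(384 + 729 + 1512))) = 576/((2*27*2625)) = 576/141750 = 576*(1/141750) = 32/7875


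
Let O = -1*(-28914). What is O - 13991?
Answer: 14923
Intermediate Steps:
O = 28914
O - 13991 = 28914 - 13991 = 14923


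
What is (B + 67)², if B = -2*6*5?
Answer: 49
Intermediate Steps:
B = -60 (B = -12*5 = -60)
(B + 67)² = (-60 + 67)² = 7² = 49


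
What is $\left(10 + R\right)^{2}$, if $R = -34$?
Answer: $576$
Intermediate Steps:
$\left(10 + R\right)^{2} = \left(10 - 34\right)^{2} = \left(-24\right)^{2} = 576$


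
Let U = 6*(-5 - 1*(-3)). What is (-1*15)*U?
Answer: 180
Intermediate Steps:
U = -12 (U = 6*(-5 + 3) = 6*(-2) = -12)
(-1*15)*U = -1*15*(-12) = -15*(-12) = 180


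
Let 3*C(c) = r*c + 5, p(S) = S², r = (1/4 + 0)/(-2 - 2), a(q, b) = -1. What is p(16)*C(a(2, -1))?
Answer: 432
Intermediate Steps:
r = -1/16 (r = (1*(¼) + 0)/(-4) = (¼ + 0)*(-¼) = (¼)*(-¼) = -1/16 ≈ -0.062500)
C(c) = 5/3 - c/48 (C(c) = (-c/16 + 5)/3 = (5 - c/16)/3 = 5/3 - c/48)
p(16)*C(a(2, -1)) = 16²*(5/3 - 1/48*(-1)) = 256*(5/3 + 1/48) = 256*(27/16) = 432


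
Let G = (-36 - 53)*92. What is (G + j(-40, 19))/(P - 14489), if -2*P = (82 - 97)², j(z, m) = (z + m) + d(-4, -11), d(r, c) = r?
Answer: 16426/29203 ≈ 0.56248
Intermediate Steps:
G = -8188 (G = -89*92 = -8188)
j(z, m) = -4 + m + z (j(z, m) = (z + m) - 4 = (m + z) - 4 = -4 + m + z)
P = -225/2 (P = -(82 - 97)²/2 = -½*(-15)² = -½*225 = -225/2 ≈ -112.50)
(G + j(-40, 19))/(P - 14489) = (-8188 + (-4 + 19 - 40))/(-225/2 - 14489) = (-8188 - 25)/(-29203/2) = -8213*(-2/29203) = 16426/29203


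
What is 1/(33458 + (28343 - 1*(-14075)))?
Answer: 1/75876 ≈ 1.3179e-5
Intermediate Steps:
1/(33458 + (28343 - 1*(-14075))) = 1/(33458 + (28343 + 14075)) = 1/(33458 + 42418) = 1/75876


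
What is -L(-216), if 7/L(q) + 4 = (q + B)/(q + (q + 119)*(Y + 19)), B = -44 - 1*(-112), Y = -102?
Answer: 54845/31488 ≈ 1.7418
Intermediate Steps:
B = 68 (B = -44 + 112 = 68)
L(q) = 7/(-4 + (68 + q)/(-9877 - 82*q)) (L(q) = 7/(-4 + (q + 68)/(q + (q + 119)*(-102 + 19))) = 7/(-4 + (68 + q)/(q + (119 + q)*(-83))) = 7/(-4 + (68 + q)/(q + (-9877 - 83*q))) = 7/(-4 + (68 + q)/(-9877 - 82*q)))
-L(-216) = -7*(-9877 - 82*(-216))/(39576 + 329*(-216)) = -7*(-9877 + 17712)/(39576 - 71064) = -7*7835/(-31488) = -7*(-1)*7835/31488 = -1*(-54845/31488) = 54845/31488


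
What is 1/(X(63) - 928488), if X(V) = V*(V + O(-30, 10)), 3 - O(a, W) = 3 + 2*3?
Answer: -1/924897 ≈ -1.0812e-6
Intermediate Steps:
O(a, W) = -6 (O(a, W) = 3 - (3 + 2*3) = 3 - (3 + 6) = 3 - 1*9 = 3 - 9 = -6)
X(V) = V*(-6 + V) (X(V) = V*(V - 6) = V*(-6 + V))
1/(X(63) - 928488) = 1/(63*(-6 + 63) - 928488) = 1/(63*57 - 928488) = 1/(3591 - 928488) = 1/(-924897) = -1/924897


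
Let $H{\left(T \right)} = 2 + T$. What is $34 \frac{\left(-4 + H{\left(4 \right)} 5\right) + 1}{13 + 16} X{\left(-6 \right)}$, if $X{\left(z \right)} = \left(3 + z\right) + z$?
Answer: $- \frac{8262}{29} \approx -284.9$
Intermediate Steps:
$X{\left(z \right)} = 3 + 2 z$
$34 \frac{\left(-4 + H{\left(4 \right)} 5\right) + 1}{13 + 16} X{\left(-6 \right)} = 34 \frac{\left(-4 + \left(2 + 4\right) 5\right) + 1}{13 + 16} \left(3 + 2 \left(-6\right)\right) = 34 \frac{\left(-4 + 6 \cdot 5\right) + 1}{29} \left(3 - 12\right) = 34 \left(\left(-4 + 30\right) + 1\right) \frac{1}{29} \left(-9\right) = 34 \left(26 + 1\right) \frac{1}{29} \left(-9\right) = 34 \cdot 27 \cdot \frac{1}{29} \left(-9\right) = 34 \cdot \frac{27}{29} \left(-9\right) = \frac{918}{29} \left(-9\right) = - \frac{8262}{29}$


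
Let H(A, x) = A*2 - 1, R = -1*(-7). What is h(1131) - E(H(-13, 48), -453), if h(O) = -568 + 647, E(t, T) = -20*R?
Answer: 219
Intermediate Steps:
R = 7
H(A, x) = -1 + 2*A (H(A, x) = 2*A - 1 = -1 + 2*A)
E(t, T) = -140 (E(t, T) = -20*7 = -140)
h(O) = 79
h(1131) - E(H(-13, 48), -453) = 79 - 1*(-140) = 79 + 140 = 219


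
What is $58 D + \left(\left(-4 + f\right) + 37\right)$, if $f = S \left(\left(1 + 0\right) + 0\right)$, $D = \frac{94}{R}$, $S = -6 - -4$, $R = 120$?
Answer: $\frac{2293}{30} \approx 76.433$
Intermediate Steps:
$S = -2$ ($S = -6 + 4 = -2$)
$D = \frac{47}{60}$ ($D = \frac{94}{120} = 94 \cdot \frac{1}{120} = \frac{47}{60} \approx 0.78333$)
$f = -2$ ($f = - 2 \left(\left(1 + 0\right) + 0\right) = - 2 \left(1 + 0\right) = \left(-2\right) 1 = -2$)
$58 D + \left(\left(-4 + f\right) + 37\right) = 58 \cdot \frac{47}{60} + \left(\left(-4 - 2\right) + 37\right) = \frac{1363}{30} + \left(-6 + 37\right) = \frac{1363}{30} + 31 = \frac{2293}{30}$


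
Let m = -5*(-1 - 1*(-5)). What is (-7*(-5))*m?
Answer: -700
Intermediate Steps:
m = -20 (m = -5*(-1 + 5) = -5*4 = -20)
(-7*(-5))*m = -7*(-5)*(-20) = 35*(-20) = -700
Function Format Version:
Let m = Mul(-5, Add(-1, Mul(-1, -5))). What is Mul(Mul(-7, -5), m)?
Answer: -700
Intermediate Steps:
m = -20 (m = Mul(-5, Add(-1, 5)) = Mul(-5, 4) = -20)
Mul(Mul(-7, -5), m) = Mul(Mul(-7, -5), -20) = Mul(35, -20) = -700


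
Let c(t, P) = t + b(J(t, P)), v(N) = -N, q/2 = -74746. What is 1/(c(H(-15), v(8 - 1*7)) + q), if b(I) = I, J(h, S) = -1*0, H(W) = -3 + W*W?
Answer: -1/149270 ≈ -6.6993e-6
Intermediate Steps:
q = -149492 (q = 2*(-74746) = -149492)
H(W) = -3 + W**2
J(h, S) = 0
c(t, P) = t (c(t, P) = t + 0 = t)
1/(c(H(-15), v(8 - 1*7)) + q) = 1/((-3 + (-15)**2) - 149492) = 1/((-3 + 225) - 149492) = 1/(222 - 149492) = 1/(-149270) = -1/149270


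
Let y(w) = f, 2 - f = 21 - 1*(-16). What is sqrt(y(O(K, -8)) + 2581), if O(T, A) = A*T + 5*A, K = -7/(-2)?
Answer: sqrt(2546) ≈ 50.458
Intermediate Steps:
K = 7/2 (K = -7*(-1/2) = 7/2 ≈ 3.5000)
O(T, A) = 5*A + A*T
f = -35 (f = 2 - (21 - 1*(-16)) = 2 - (21 + 16) = 2 - 1*37 = 2 - 37 = -35)
y(w) = -35
sqrt(y(O(K, -8)) + 2581) = sqrt(-35 + 2581) = sqrt(2546)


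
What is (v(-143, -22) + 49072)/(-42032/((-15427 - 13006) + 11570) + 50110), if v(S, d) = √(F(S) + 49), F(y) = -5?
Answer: 413750568/422523481 + 16863*√11/422523481 ≈ 0.97937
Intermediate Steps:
v(S, d) = 2*√11 (v(S, d) = √(-5 + 49) = √44 = 2*√11)
(v(-143, -22) + 49072)/(-42032/((-15427 - 13006) + 11570) + 50110) = (2*√11 + 49072)/(-42032/((-15427 - 13006) + 11570) + 50110) = (49072 + 2*√11)/(-42032/(-28433 + 11570) + 50110) = (49072 + 2*√11)/(-42032/(-16863) + 50110) = (49072 + 2*√11)/(-42032*(-1/16863) + 50110) = (49072 + 2*√11)/(42032/16863 + 50110) = (49072 + 2*√11)/(845046962/16863) = (49072 + 2*√11)*(16863/845046962) = 413750568/422523481 + 16863*√11/422523481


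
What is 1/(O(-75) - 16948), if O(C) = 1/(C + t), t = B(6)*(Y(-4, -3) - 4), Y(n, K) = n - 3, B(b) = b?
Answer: -141/2389669 ≈ -5.9004e-5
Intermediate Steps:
Y(n, K) = -3 + n
t = -66 (t = 6*((-3 - 4) - 4) = 6*(-7 - 4) = 6*(-11) = -66)
O(C) = 1/(-66 + C) (O(C) = 1/(C - 66) = 1/(-66 + C))
1/(O(-75) - 16948) = 1/(1/(-66 - 75) - 16948) = 1/(1/(-141) - 16948) = 1/(-1/141 - 16948) = 1/(-2389669/141) = -141/2389669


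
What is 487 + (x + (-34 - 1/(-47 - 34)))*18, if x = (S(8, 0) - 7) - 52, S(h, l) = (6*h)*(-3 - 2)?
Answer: -49561/9 ≈ -5506.8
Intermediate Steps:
S(h, l) = -30*h (S(h, l) = (6*h)*(-5) = -30*h)
x = -299 (x = (-30*8 - 7) - 52 = (-240 - 7) - 52 = -247 - 52 = -299)
487 + (x + (-34 - 1/(-47 - 34)))*18 = 487 + (-299 + (-34 - 1/(-47 - 34)))*18 = 487 + (-299 + (-34 - 1/(-81)))*18 = 487 + (-299 + (-34 - 1*(-1/81)))*18 = 487 + (-299 + (-34 + 1/81))*18 = 487 + (-299 - 2753/81)*18 = 487 - 26972/81*18 = 487 - 53944/9 = -49561/9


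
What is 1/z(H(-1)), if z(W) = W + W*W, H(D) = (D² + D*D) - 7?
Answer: 1/20 ≈ 0.050000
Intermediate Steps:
H(D) = -7 + 2*D² (H(D) = (D² + D²) - 7 = 2*D² - 7 = -7 + 2*D²)
z(W) = W + W²
1/z(H(-1)) = 1/((-7 + 2*(-1)²)*(1 + (-7 + 2*(-1)²))) = 1/((-7 + 2*1)*(1 + (-7 + 2*1))) = 1/((-7 + 2)*(1 + (-7 + 2))) = 1/(-5*(1 - 5)) = 1/(-5*(-4)) = 1/20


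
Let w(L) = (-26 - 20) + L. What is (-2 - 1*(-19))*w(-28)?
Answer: -1258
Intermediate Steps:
w(L) = -46 + L
(-2 - 1*(-19))*w(-28) = (-2 - 1*(-19))*(-46 - 28) = (-2 + 19)*(-74) = 17*(-74) = -1258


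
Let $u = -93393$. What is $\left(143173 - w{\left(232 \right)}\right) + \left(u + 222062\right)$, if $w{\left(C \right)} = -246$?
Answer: $272088$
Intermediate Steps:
$\left(143173 - w{\left(232 \right)}\right) + \left(u + 222062\right) = \left(143173 - -246\right) + \left(-93393 + 222062\right) = \left(143173 + 246\right) + 128669 = 143419 + 128669 = 272088$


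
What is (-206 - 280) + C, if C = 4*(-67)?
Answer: -754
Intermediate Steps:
C = -268
(-206 - 280) + C = (-206 - 280) - 268 = -486 - 268 = -754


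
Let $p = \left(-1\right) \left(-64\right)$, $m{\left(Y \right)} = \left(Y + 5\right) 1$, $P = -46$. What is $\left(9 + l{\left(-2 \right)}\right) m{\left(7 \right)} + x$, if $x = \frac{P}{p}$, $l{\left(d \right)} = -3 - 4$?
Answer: $\frac{745}{32} \approx 23.281$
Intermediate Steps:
$m{\left(Y \right)} = 5 + Y$ ($m{\left(Y \right)} = \left(5 + Y\right) 1 = 5 + Y$)
$l{\left(d \right)} = -7$
$p = 64$
$x = - \frac{23}{32}$ ($x = - \frac{46}{64} = \left(-46\right) \frac{1}{64} = - \frac{23}{32} \approx -0.71875$)
$\left(9 + l{\left(-2 \right)}\right) m{\left(7 \right)} + x = \left(9 - 7\right) \left(5 + 7\right) - \frac{23}{32} = 2 \cdot 12 - \frac{23}{32} = 24 - \frac{23}{32} = \frac{745}{32}$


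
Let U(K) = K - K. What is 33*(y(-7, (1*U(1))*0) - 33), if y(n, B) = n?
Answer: -1320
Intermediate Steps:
U(K) = 0
33*(y(-7, (1*U(1))*0) - 33) = 33*(-7 - 33) = 33*(-40) = -1320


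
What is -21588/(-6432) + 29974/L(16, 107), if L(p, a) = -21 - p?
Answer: -15999501/19832 ≈ -806.75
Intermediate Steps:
-21588/(-6432) + 29974/L(16, 107) = -21588/(-6432) + 29974/(-21 - 1*16) = -21588*(-1/6432) + 29974/(-21 - 16) = 1799/536 + 29974/(-37) = 1799/536 + 29974*(-1/37) = 1799/536 - 29974/37 = -15999501/19832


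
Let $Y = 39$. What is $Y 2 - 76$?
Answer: $2$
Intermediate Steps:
$Y 2 - 76 = 39 \cdot 2 - 76 = 78 - 76 = 2$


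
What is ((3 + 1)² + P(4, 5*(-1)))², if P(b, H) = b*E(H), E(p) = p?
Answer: 16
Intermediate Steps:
P(b, H) = H*b (P(b, H) = b*H = H*b)
((3 + 1)² + P(4, 5*(-1)))² = ((3 + 1)² + (5*(-1))*4)² = (4² - 5*4)² = (16 - 20)² = (-4)² = 16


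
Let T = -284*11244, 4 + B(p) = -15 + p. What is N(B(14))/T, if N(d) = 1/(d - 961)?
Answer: 1/3084723936 ≈ 3.2418e-10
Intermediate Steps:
B(p) = -19 + p (B(p) = -4 + (-15 + p) = -19 + p)
N(d) = 1/(-961 + d)
T = -3193296
N(B(14))/T = 1/((-961 + (-19 + 14))*(-3193296)) = -1/3193296/(-961 - 5) = -1/3193296/(-966) = -1/966*(-1/3193296) = 1/3084723936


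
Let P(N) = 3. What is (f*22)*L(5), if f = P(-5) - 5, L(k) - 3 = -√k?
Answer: -132 + 44*√5 ≈ -33.613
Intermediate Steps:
L(k) = 3 - √k
f = -2 (f = 3 - 5 = -2)
(f*22)*L(5) = (-2*22)*(3 - √5) = -44*(3 - √5) = -132 + 44*√5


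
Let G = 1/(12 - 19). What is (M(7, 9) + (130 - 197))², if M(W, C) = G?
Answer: 220900/49 ≈ 4508.2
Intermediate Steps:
G = -⅐ (G = 1/(-7) = -⅐ ≈ -0.14286)
M(W, C) = -⅐
(M(7, 9) + (130 - 197))² = (-⅐ + (130 - 197))² = (-⅐ - 67)² = (-470/7)² = 220900/49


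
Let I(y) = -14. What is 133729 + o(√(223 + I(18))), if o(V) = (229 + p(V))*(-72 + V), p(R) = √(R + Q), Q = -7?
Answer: 117241 + √(-1463 + 209*√209) - 72*√(-7 + √209) + 229*√209 ≈ 1.2039e+5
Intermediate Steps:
p(R) = √(-7 + R) (p(R) = √(R - 7) = √(-7 + R))
o(V) = (-72 + V)*(229 + √(-7 + V)) (o(V) = (229 + √(-7 + V))*(-72 + V) = (-72 + V)*(229 + √(-7 + V)))
133729 + o(√(223 + I(18))) = 133729 + (-16488 - 72*√(-7 + √(223 - 14)) + 229*√(223 - 14) + √(223 - 14)*√(-7 + √(223 - 14))) = 133729 + (-16488 - 72*√(-7 + √209) + 229*√209 + √209*√(-7 + √209)) = 117241 - 72*√(-7 + √209) + 229*√209 + √209*√(-7 + √209)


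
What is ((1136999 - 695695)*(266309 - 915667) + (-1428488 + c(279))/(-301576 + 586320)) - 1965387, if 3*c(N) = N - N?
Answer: -10199752473037428/35593 ≈ -2.8657e+11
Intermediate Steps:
c(N) = 0 (c(N) = (N - N)/3 = (⅓)*0 = 0)
((1136999 - 695695)*(266309 - 915667) + (-1428488 + c(279))/(-301576 + 586320)) - 1965387 = ((1136999 - 695695)*(266309 - 915667) + (-1428488 + 0)/(-301576 + 586320)) - 1965387 = (441304*(-649358) - 1428488/284744) - 1965387 = (-286564282832 - 1428488*1/284744) - 1965387 = (-286564282832 - 178561/35593) - 1965387 = -10199682519017937/35593 - 1965387 = -10199752473037428/35593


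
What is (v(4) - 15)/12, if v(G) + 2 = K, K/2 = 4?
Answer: -¾ ≈ -0.75000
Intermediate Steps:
K = 8 (K = 2*4 = 8)
v(G) = 6 (v(G) = -2 + 8 = 6)
(v(4) - 15)/12 = (6 - 15)/12 = -9*1/12 = -¾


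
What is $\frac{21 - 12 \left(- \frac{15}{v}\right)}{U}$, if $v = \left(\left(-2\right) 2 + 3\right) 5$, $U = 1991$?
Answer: $- \frac{15}{1991} \approx -0.0075339$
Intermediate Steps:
$v = -5$ ($v = \left(-4 + 3\right) 5 = \left(-1\right) 5 = -5$)
$\frac{21 - 12 \left(- \frac{15}{v}\right)}{U} = \frac{21 - 12 \left(- \frac{15}{-5}\right)}{1991} = \left(21 - 12 \left(\left(-15\right) \left(- \frac{1}{5}\right)\right)\right) \frac{1}{1991} = \left(21 - 36\right) \frac{1}{1991} = \left(-15\right) \frac{1}{1991} = - \frac{15}{1991}$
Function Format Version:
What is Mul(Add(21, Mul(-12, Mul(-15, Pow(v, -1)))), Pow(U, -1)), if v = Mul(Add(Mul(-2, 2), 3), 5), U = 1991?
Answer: Rational(-15, 1991) ≈ -0.0075339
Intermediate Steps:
v = -5 (v = Mul(Add(-4, 3), 5) = Mul(-1, 5) = -5)
Mul(Add(21, Mul(-12, Mul(-15, Pow(v, -1)))), Pow(U, -1)) = Mul(Add(21, Mul(-12, Mul(-15, Pow(-5, -1)))), Pow(1991, -1)) = Mul(Add(21, Mul(-12, Mul(-15, Rational(-1, 5)))), Rational(1, 1991)) = Mul(Add(21, Mul(-12, 3)), Rational(1, 1991)) = Mul(Add(21, -36), Rational(1, 1991)) = Mul(-15, Rational(1, 1991)) = Rational(-15, 1991)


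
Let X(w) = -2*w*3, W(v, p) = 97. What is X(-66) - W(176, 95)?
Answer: 299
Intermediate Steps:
X(w) = -6*w
X(-66) - W(176, 95) = -6*(-66) - 1*97 = 396 - 97 = 299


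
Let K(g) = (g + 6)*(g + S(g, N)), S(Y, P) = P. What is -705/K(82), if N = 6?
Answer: -705/7744 ≈ -0.091038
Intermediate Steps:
K(g) = (6 + g)**2 (K(g) = (g + 6)*(g + 6) = (6 + g)*(6 + g) = (6 + g)**2)
-705/K(82) = -705/(36 + 82**2 + 12*82) = -705/(36 + 6724 + 984) = -705/7744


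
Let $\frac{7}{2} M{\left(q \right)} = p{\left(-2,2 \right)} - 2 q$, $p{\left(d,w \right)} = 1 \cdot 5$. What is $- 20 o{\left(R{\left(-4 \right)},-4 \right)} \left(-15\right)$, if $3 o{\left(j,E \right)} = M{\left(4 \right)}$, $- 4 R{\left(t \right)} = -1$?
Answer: $- \frac{600}{7} \approx -85.714$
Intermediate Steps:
$p{\left(d,w \right)} = 5$
$M{\left(q \right)} = \frac{10}{7} - \frac{4 q}{7}$ ($M{\left(q \right)} = \frac{2 \left(5 - 2 q\right)}{7} = \frac{10}{7} - \frac{4 q}{7}$)
$R{\left(t \right)} = \frac{1}{4}$ ($R{\left(t \right)} = \left(- \frac{1}{4}\right) \left(-1\right) = \frac{1}{4}$)
$o{\left(j,E \right)} = - \frac{2}{7}$ ($o{\left(j,E \right)} = \frac{\frac{10}{7} - \frac{16}{7}}{3} = \frac{1}{3} \left(- \frac{6}{7}\right) = - \frac{2}{7}$)
$- 20 o{\left(R{\left(-4 \right)},-4 \right)} \left(-15\right) = \left(-20\right) \left(- \frac{2}{7}\right) \left(-15\right) = \frac{40}{7} \left(-15\right) = - \frac{600}{7}$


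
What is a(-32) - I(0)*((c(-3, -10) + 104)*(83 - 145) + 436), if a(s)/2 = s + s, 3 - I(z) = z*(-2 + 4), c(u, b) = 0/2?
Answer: 17908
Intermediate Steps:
c(u, b) = 0 (c(u, b) = 0*(½) = 0)
I(z) = 3 - 2*z (I(z) = 3 - z*(-2 + 4) = 3 - z*2 = 3 - 2*z)
a(s) = 4*s (a(s) = 2*(s + s) = 2*(2*s) = 4*s)
a(-32) - I(0)*((c(-3, -10) + 104)*(83 - 145) + 436) = 4*(-32) - (3 - 2*0)*((0 + 104)*(83 - 145) + 436) = -128 - (3 + 0)*(104*(-62) + 436) = -128 - 3*(-6448 + 436) = -128 - 3*(-6012) = -128 - 1*(-18036) = -128 + 18036 = 17908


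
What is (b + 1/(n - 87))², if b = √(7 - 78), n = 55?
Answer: (-1 + 32*I*√71)²/1024 ≈ -70.999 - 0.52663*I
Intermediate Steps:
b = I*√71 (b = √(-71) = I*√71 ≈ 8.4261*I)
(b + 1/(n - 87))² = (I*√71 + 1/(55 - 87))² = (I*√71 + 1/(-32))² = (I*√71 - 1/32)² = (-1/32 + I*√71)²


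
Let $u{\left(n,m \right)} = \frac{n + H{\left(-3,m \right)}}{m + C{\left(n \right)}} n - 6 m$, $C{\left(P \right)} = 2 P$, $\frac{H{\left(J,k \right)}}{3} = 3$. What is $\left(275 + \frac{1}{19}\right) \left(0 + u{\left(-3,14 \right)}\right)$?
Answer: $- \frac{901485}{38} \approx -23723.0$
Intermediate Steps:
$H{\left(J,k \right)} = 9$ ($H{\left(J,k \right)} = 3 \cdot 3 = 9$)
$u{\left(n,m \right)} = - 6 m + \frac{n \left(9 + n\right)}{m + 2 n}$ ($u{\left(n,m \right)} = \frac{n + 9}{m + 2 n} n - 6 m = \frac{9 + n}{m + 2 n} n - 6 m = \frac{n \left(9 + n\right)}{m + 2 n} - 6 m = - 6 m + \frac{n \left(9 + n\right)}{m + 2 n}$)
$\left(275 + \frac{1}{19}\right) \left(0 + u{\left(-3,14 \right)}\right) = \left(275 + \frac{1}{19}\right) \left(0 + \frac{\left(-3\right)^{2} - 6 \cdot 14^{2} + 9 \left(-3\right) - 168 \left(-3\right)}{14 + 2 \left(-3\right)}\right) = \left(275 + \frac{1}{19}\right) \left(0 + \frac{9 - 1176 - 27 + 504}{14 - 6}\right) = \frac{5226 \left(0 + \frac{9 - 1176 - 27 + 504}{8}\right)}{19} = \frac{5226 \left(0 + \frac{1}{8} \left(-690\right)\right)}{19} = \frac{5226 \left(0 - \frac{345}{4}\right)}{19} = \frac{5226}{19} \left(- \frac{345}{4}\right) = - \frac{901485}{38}$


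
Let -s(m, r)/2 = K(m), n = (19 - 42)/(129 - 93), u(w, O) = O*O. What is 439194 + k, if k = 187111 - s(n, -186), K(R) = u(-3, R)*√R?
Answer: 626305 + 529*I*√23/3888 ≈ 6.2631e+5 + 0.65252*I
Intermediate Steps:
u(w, O) = O²
n = -23/36 ≈ -0.63889
K(R) = R^(5/2) (K(R) = R²*√R = R^(5/2))
s(m, r) = -2*m^(5/2)
k = 187111 + 529*I*√23/3888 (k = 187111 - (-2)*(-23/36)^(5/2) = 187111 - (-2)*529*I*√23/7776 = 187111 - (-529)*I*√23/3888 = 187111 + 529*I*√23/3888 ≈ 1.8711e+5 + 0.65252*I)
439194 + k = 439194 + (187111 + 529*I*√23/3888) = 626305 + 529*I*√23/3888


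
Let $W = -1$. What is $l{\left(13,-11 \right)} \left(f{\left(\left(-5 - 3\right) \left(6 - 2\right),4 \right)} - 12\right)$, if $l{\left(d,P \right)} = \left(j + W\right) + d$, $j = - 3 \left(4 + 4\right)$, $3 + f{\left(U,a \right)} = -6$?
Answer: $252$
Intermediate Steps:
$f{\left(U,a \right)} = -9$ ($f{\left(U,a \right)} = -3 - 6 = -9$)
$j = -24$ ($j = \left(-3\right) 8 = -24$)
$l{\left(d,P \right)} = -25 + d$ ($l{\left(d,P \right)} = \left(-24 - 1\right) + d = -25 + d$)
$l{\left(13,-11 \right)} \left(f{\left(\left(-5 - 3\right) \left(6 - 2\right),4 \right)} - 12\right) = \left(-25 + 13\right) \left(-9 - 12\right) = \left(-12\right) \left(-21\right) = 252$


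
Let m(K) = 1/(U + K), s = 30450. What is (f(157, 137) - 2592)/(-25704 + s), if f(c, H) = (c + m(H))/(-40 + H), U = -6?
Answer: -5485996/10051237 ≈ -0.54580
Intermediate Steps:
m(K) = 1/(-6 + K)
f(c, H) = (c + 1/(-6 + H))/(-40 + H)
(f(157, 137) - 2592)/(-25704 + s) = ((1 + 157*(-6 + 137))/((-40 + 137)*(-6 + 137)) - 2592)/(-25704 + 30450) = ((1 + 157*131)/(97*131) - 2592)/4746 = ((1/97)*(1/131)*(1 + 20567) - 2592)*(1/4746) = ((1/97)*(1/131)*20568 - 2592)*(1/4746) = (20568/12707 - 2592)*(1/4746) = -32915976/12707*1/4746 = -5485996/10051237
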